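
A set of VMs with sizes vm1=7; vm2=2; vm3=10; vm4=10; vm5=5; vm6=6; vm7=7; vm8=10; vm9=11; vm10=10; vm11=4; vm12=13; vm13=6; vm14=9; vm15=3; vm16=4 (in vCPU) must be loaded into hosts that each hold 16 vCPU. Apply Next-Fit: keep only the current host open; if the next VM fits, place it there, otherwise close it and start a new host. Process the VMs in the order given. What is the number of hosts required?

10

host 1: place vm1 (7 vCPU), 9 vCPU left
host 1: place vm2 (2 vCPU), 7 vCPU left
host 2: place vm3 (10 vCPU), 6 vCPU left
host 3: place vm4 (10 vCPU), 6 vCPU left
host 3: place vm5 (5 vCPU), 1 vCPU left
host 4: place vm6 (6 vCPU), 10 vCPU left
host 4: place vm7 (7 vCPU), 3 vCPU left
host 5: place vm8 (10 vCPU), 6 vCPU left
host 6: place vm9 (11 vCPU), 5 vCPU left
host 7: place vm10 (10 vCPU), 6 vCPU left
host 7: place vm11 (4 vCPU), 2 vCPU left
host 8: place vm12 (13 vCPU), 3 vCPU left
host 9: place vm13 (6 vCPU), 10 vCPU left
host 9: place vm14 (9 vCPU), 1 vCPU left
host 10: place vm15 (3 vCPU), 13 vCPU left
host 10: place vm16 (4 vCPU), 9 vCPU left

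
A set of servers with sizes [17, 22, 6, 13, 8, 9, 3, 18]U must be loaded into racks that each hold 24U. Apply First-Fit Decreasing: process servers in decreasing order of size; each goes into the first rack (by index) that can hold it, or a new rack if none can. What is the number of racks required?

5

Sorted descending: 22, 18, 17, 13, 9, 8, 6, 3.
22U → rack 1 (remaining 2U)
18U → rack 2 (remaining 6U)
17U → rack 3 (remaining 7U)
13U → rack 4 (remaining 11U)
9U → rack 4 (remaining 2U)
8U → rack 5 (remaining 16U)
6U → rack 2 (remaining 0U)
3U → rack 3 (remaining 4U)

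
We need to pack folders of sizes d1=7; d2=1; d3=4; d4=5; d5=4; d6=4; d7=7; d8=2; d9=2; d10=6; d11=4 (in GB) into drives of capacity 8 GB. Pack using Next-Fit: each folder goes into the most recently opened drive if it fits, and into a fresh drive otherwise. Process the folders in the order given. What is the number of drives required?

d1 (7 GB) → drive 1 (remaining 1 GB)
d2 (1 GB) → drive 1 (remaining 0 GB)
d3 (4 GB) → drive 2 (remaining 4 GB)
d4 (5 GB) → drive 3 (remaining 3 GB)
d5 (4 GB) → drive 4 (remaining 4 GB)
d6 (4 GB) → drive 4 (remaining 0 GB)
d7 (7 GB) → drive 5 (remaining 1 GB)
d8 (2 GB) → drive 6 (remaining 6 GB)
d9 (2 GB) → drive 6 (remaining 4 GB)
d10 (6 GB) → drive 7 (remaining 2 GB)
d11 (4 GB) → drive 8 (remaining 4 GB)
Final drives: [7,1] [4] [5] [4,4] [7] [2,2] [6] [4].

8 drives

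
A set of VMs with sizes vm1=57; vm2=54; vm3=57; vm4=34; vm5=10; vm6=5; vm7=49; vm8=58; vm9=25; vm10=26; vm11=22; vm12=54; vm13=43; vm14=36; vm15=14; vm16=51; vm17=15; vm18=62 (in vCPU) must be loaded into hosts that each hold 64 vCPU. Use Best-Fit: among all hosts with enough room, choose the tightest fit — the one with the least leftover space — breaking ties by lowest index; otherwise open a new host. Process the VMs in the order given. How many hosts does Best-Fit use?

12

host 1: place vm1 (57 vCPU), 7 vCPU left
host 2: place vm2 (54 vCPU), 10 vCPU left
host 3: place vm3 (57 vCPU), 7 vCPU left
host 4: place vm4 (34 vCPU), 30 vCPU left
host 2: place vm5 (10 vCPU), 0 vCPU left
host 1: place vm6 (5 vCPU), 2 vCPU left
host 5: place vm7 (49 vCPU), 15 vCPU left
host 6: place vm8 (58 vCPU), 6 vCPU left
host 4: place vm9 (25 vCPU), 5 vCPU left
host 7: place vm10 (26 vCPU), 38 vCPU left
host 7: place vm11 (22 vCPU), 16 vCPU left
host 8: place vm12 (54 vCPU), 10 vCPU left
host 9: place vm13 (43 vCPU), 21 vCPU left
host 10: place vm14 (36 vCPU), 28 vCPU left
host 5: place vm15 (14 vCPU), 1 vCPU left
host 11: place vm16 (51 vCPU), 13 vCPU left
host 7: place vm17 (15 vCPU), 1 vCPU left
host 12: place vm18 (62 vCPU), 2 vCPU left
Final hosts: [57,5] [54,10] [57] [34,25] [49,14] [58] [26,22,15] [54] [43] [36] [51] [62].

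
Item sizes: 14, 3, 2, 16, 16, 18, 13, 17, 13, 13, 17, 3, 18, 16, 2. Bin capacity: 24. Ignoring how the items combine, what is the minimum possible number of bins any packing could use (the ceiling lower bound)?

Total size = 14 + 3 + 2 + 16 + 16 + 18 + 13 + 17 + 13 + 13 + 17 + 3 + 18 + 16 + 2 = 181.
⌈181 / 24⌉ = 8.

8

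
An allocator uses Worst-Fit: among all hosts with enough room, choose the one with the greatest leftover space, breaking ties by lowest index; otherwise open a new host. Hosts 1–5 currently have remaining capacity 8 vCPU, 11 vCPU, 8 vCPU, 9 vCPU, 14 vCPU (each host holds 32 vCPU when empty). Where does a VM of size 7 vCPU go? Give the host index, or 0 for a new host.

5

Hosts with room: host 1 (8 vCPU), host 2 (11 vCPU), host 3 (8 vCPU), host 4 (9 vCPU), host 5 (14 vCPU).
Most room is host 5 with 14 vCPU free.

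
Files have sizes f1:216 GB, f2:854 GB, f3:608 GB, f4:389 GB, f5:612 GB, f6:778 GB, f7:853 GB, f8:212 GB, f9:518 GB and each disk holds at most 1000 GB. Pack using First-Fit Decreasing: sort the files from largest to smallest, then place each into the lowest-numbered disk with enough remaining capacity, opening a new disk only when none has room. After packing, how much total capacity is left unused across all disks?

960

Sorted descending: 854, 853, 778, 612, 608, 518, 389, 216, 212.
Put 854 GB in disk 1; 146 GB remain.
Put 853 GB in disk 2; 147 GB remain.
Put 778 GB in disk 3; 222 GB remain.
Put 612 GB in disk 4; 388 GB remain.
Put 608 GB in disk 5; 392 GB remain.
Put 518 GB in disk 6; 482 GB remain.
Put 389 GB in disk 5; 3 GB remain.
Put 216 GB in disk 3; 6 GB remain.
Put 212 GB in disk 4; 176 GB remain.
6 disks × 1000 GB = 6000 GB; used 5040 GB; unused 960 GB.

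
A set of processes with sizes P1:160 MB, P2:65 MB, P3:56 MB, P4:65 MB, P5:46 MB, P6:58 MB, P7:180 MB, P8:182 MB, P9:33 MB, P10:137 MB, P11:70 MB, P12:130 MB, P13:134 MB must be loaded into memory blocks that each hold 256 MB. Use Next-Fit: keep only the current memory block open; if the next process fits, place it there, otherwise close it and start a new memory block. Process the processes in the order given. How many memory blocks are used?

memory block 1: place P1 (160 MB), 96 MB left
memory block 1: place P2 (65 MB), 31 MB left
memory block 2: place P3 (56 MB), 200 MB left
memory block 2: place P4 (65 MB), 135 MB left
memory block 2: place P5 (46 MB), 89 MB left
memory block 2: place P6 (58 MB), 31 MB left
memory block 3: place P7 (180 MB), 76 MB left
memory block 4: place P8 (182 MB), 74 MB left
memory block 4: place P9 (33 MB), 41 MB left
memory block 5: place P10 (137 MB), 119 MB left
memory block 5: place P11 (70 MB), 49 MB left
memory block 6: place P12 (130 MB), 126 MB left
memory block 7: place P13 (134 MB), 122 MB left

7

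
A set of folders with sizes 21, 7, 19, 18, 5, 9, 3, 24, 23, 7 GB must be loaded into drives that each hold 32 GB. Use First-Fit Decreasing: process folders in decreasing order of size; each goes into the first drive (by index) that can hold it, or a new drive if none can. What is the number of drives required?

5

Sorted descending: 24, 23, 21, 19, 18, 9, 7, 7, 5, 3.
24 GB → drive 1 (remaining 8 GB)
23 GB → drive 2 (remaining 9 GB)
21 GB → drive 3 (remaining 11 GB)
19 GB → drive 4 (remaining 13 GB)
18 GB → drive 5 (remaining 14 GB)
9 GB → drive 2 (remaining 0 GB)
7 GB → drive 1 (remaining 1 GB)
7 GB → drive 3 (remaining 4 GB)
5 GB → drive 4 (remaining 8 GB)
3 GB → drive 3 (remaining 1 GB)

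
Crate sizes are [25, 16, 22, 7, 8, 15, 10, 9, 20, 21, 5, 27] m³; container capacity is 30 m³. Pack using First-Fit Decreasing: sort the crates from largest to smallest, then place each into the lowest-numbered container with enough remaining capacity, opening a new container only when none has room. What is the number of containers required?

7

Sorted descending: 27, 25, 22, 21, 20, 16, 15, 10, 9, 8, 7, 5.
Put 27 m³ in container 1; 3 m³ remain.
Put 25 m³ in container 2; 5 m³ remain.
Put 22 m³ in container 3; 8 m³ remain.
Put 21 m³ in container 4; 9 m³ remain.
Put 20 m³ in container 5; 10 m³ remain.
Put 16 m³ in container 6; 14 m³ remain.
Put 15 m³ in container 7; 15 m³ remain.
Put 10 m³ in container 5; 0 m³ remain.
Put 9 m³ in container 4; 0 m³ remain.
Put 8 m³ in container 3; 0 m³ remain.
Put 7 m³ in container 6; 7 m³ remain.
Put 5 m³ in container 2; 0 m³ remain.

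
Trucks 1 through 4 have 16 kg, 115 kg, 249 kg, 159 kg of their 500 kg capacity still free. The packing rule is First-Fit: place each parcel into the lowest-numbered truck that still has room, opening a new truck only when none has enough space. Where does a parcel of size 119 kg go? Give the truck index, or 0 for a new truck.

3

Trucks with room: truck 3 (249 kg), truck 4 (159 kg).
The first with room is truck 3.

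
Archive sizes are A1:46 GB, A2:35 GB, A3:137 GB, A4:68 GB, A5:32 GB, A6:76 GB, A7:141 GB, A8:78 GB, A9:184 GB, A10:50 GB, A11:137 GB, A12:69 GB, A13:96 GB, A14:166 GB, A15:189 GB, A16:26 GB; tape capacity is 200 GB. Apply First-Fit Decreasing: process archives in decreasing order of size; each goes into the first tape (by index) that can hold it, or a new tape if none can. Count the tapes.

Sorted descending: 189, 184, 166, 141, 137, 137, 96, 78, 76, 69, 68, 50, 46, 35, 32, 26.
Put 189 GB in tape 1; 11 GB remain.
Put 184 GB in tape 2; 16 GB remain.
Put 166 GB in tape 3; 34 GB remain.
Put 141 GB in tape 4; 59 GB remain.
Put 137 GB in tape 5; 63 GB remain.
Put 137 GB in tape 6; 63 GB remain.
Put 96 GB in tape 7; 104 GB remain.
Put 78 GB in tape 7; 26 GB remain.
Put 76 GB in tape 8; 124 GB remain.
Put 69 GB in tape 8; 55 GB remain.
Put 68 GB in tape 9; 132 GB remain.
Put 50 GB in tape 4; 9 GB remain.
Put 46 GB in tape 5; 17 GB remain.
Put 35 GB in tape 6; 28 GB remain.
Put 32 GB in tape 3; 2 GB remain.
Put 26 GB in tape 6; 2 GB remain.

9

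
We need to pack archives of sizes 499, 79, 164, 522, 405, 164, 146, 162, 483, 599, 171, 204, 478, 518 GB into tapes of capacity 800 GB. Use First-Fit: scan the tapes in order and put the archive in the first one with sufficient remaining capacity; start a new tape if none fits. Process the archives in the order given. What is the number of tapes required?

7 tapes

499 GB → tape 1 (remaining 301 GB)
79 GB → tape 1 (remaining 222 GB)
164 GB → tape 1 (remaining 58 GB)
522 GB → tape 2 (remaining 278 GB)
405 GB → tape 3 (remaining 395 GB)
164 GB → tape 2 (remaining 114 GB)
146 GB → tape 3 (remaining 249 GB)
162 GB → tape 3 (remaining 87 GB)
483 GB → tape 4 (remaining 317 GB)
599 GB → tape 5 (remaining 201 GB)
171 GB → tape 4 (remaining 146 GB)
204 GB → tape 6 (remaining 596 GB)
478 GB → tape 6 (remaining 118 GB)
518 GB → tape 7 (remaining 282 GB)
Final tapes: [499,79,164] [522,164] [405,146,162] [483,171] [599] [204,478] [518].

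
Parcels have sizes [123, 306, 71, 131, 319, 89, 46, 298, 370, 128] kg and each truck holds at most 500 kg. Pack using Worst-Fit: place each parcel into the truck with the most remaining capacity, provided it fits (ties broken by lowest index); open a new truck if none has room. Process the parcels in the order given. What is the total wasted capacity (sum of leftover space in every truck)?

123 kg → truck 1 (remaining 377 kg)
306 kg → truck 1 (remaining 71 kg)
71 kg → truck 1 (remaining 0 kg)
131 kg → truck 2 (remaining 369 kg)
319 kg → truck 2 (remaining 50 kg)
89 kg → truck 3 (remaining 411 kg)
46 kg → truck 3 (remaining 365 kg)
298 kg → truck 3 (remaining 67 kg)
370 kg → truck 4 (remaining 130 kg)
128 kg → truck 4 (remaining 2 kg)
4 trucks × 500 kg = 2000 kg; used 1881 kg; unused 119 kg.

119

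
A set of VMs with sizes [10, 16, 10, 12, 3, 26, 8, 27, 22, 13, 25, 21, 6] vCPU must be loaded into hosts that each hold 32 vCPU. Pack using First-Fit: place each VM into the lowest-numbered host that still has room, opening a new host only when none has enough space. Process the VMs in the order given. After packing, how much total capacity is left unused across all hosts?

Put 10 vCPU in host 1; 22 vCPU remain.
Put 16 vCPU in host 1; 6 vCPU remain.
Put 10 vCPU in host 2; 22 vCPU remain.
Put 12 vCPU in host 2; 10 vCPU remain.
Put 3 vCPU in host 1; 3 vCPU remain.
Put 26 vCPU in host 3; 6 vCPU remain.
Put 8 vCPU in host 2; 2 vCPU remain.
Put 27 vCPU in host 4; 5 vCPU remain.
Put 22 vCPU in host 5; 10 vCPU remain.
Put 13 vCPU in host 6; 19 vCPU remain.
Put 25 vCPU in host 7; 7 vCPU remain.
Put 21 vCPU in host 8; 11 vCPU remain.
Put 6 vCPU in host 3; 0 vCPU remain.
8 hosts × 32 vCPU = 256 vCPU; used 199 vCPU; unused 57 vCPU.

57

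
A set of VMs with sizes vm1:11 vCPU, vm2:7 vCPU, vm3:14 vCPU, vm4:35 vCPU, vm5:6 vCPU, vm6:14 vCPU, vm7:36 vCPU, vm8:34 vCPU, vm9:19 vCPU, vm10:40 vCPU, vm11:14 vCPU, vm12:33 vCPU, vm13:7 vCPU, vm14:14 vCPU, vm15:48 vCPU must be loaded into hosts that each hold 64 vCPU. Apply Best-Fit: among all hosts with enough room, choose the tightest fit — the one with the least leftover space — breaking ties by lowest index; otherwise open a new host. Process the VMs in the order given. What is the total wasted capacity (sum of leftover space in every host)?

host 1: place vm1 (11 vCPU), 53 vCPU left
host 1: place vm2 (7 vCPU), 46 vCPU left
host 1: place vm3 (14 vCPU), 32 vCPU left
host 2: place vm4 (35 vCPU), 29 vCPU left
host 2: place vm5 (6 vCPU), 23 vCPU left
host 2: place vm6 (14 vCPU), 9 vCPU left
host 3: place vm7 (36 vCPU), 28 vCPU left
host 4: place vm8 (34 vCPU), 30 vCPU left
host 3: place vm9 (19 vCPU), 9 vCPU left
host 5: place vm10 (40 vCPU), 24 vCPU left
host 5: place vm11 (14 vCPU), 10 vCPU left
host 6: place vm12 (33 vCPU), 31 vCPU left
host 2: place vm13 (7 vCPU), 2 vCPU left
host 4: place vm14 (14 vCPU), 16 vCPU left
host 7: place vm15 (48 vCPU), 16 vCPU left
7 hosts × 64 vCPU = 448 vCPU; used 332 vCPU; unused 116 vCPU.

116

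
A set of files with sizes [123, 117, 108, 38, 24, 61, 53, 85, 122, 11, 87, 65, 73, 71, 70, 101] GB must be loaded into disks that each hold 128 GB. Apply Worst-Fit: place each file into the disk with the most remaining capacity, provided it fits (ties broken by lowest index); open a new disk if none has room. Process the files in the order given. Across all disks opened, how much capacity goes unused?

disk 1: place 123 GB, 5 GB left
disk 2: place 117 GB, 11 GB left
disk 3: place 108 GB, 20 GB left
disk 4: place 38 GB, 90 GB left
disk 4: place 24 GB, 66 GB left
disk 4: place 61 GB, 5 GB left
disk 5: place 53 GB, 75 GB left
disk 6: place 85 GB, 43 GB left
disk 7: place 122 GB, 6 GB left
disk 5: place 11 GB, 64 GB left
disk 8: place 87 GB, 41 GB left
disk 9: place 65 GB, 63 GB left
disk 10: place 73 GB, 55 GB left
disk 11: place 71 GB, 57 GB left
disk 12: place 70 GB, 58 GB left
disk 13: place 101 GB, 27 GB left
13 disks × 128 GB = 1664 GB; used 1209 GB; unused 455 GB.

455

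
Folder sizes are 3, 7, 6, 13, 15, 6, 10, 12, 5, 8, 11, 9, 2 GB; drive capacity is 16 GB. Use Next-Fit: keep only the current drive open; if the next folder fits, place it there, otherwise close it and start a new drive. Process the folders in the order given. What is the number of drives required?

drive 1: place 3 GB, 13 GB left
drive 1: place 7 GB, 6 GB left
drive 1: place 6 GB, 0 GB left
drive 2: place 13 GB, 3 GB left
drive 3: place 15 GB, 1 GB left
drive 4: place 6 GB, 10 GB left
drive 4: place 10 GB, 0 GB left
drive 5: place 12 GB, 4 GB left
drive 6: place 5 GB, 11 GB left
drive 6: place 8 GB, 3 GB left
drive 7: place 11 GB, 5 GB left
drive 8: place 9 GB, 7 GB left
drive 8: place 2 GB, 5 GB left

8 drives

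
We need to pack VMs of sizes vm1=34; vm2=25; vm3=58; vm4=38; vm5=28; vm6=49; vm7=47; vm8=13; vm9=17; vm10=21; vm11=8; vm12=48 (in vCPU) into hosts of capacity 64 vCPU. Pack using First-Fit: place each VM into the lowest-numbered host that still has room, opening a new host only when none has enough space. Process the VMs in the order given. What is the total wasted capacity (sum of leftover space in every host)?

126

vm1 (34 vCPU) → host 1 (remaining 30 vCPU)
vm2 (25 vCPU) → host 1 (remaining 5 vCPU)
vm3 (58 vCPU) → host 2 (remaining 6 vCPU)
vm4 (38 vCPU) → host 3 (remaining 26 vCPU)
vm5 (28 vCPU) → host 4 (remaining 36 vCPU)
vm6 (49 vCPU) → host 5 (remaining 15 vCPU)
vm7 (47 vCPU) → host 6 (remaining 17 vCPU)
vm8 (13 vCPU) → host 3 (remaining 13 vCPU)
vm9 (17 vCPU) → host 4 (remaining 19 vCPU)
vm10 (21 vCPU) → host 7 (remaining 43 vCPU)
vm11 (8 vCPU) → host 3 (remaining 5 vCPU)
vm12 (48 vCPU) → host 8 (remaining 16 vCPU)
8 hosts × 64 vCPU = 512 vCPU; used 386 vCPU; unused 126 vCPU.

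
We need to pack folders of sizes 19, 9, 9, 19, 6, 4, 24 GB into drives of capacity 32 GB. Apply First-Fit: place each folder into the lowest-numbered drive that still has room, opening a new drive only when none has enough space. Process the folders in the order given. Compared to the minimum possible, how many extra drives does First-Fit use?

First-Fit: [19,9,4] [9,19] [6,24] → 3 drives.
Total size 90 GB; any packing needs at least ⌈90/32⌉ = 3 drives.
So 3 is already optimal.

0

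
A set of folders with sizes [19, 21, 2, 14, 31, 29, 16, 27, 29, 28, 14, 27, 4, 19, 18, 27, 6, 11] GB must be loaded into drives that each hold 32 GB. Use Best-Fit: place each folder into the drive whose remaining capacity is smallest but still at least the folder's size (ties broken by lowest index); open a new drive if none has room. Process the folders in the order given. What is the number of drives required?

19 GB → drive 1 (remaining 13 GB)
21 GB → drive 2 (remaining 11 GB)
2 GB → drive 2 (remaining 9 GB)
14 GB → drive 3 (remaining 18 GB)
31 GB → drive 4 (remaining 1 GB)
29 GB → drive 5 (remaining 3 GB)
16 GB → drive 3 (remaining 2 GB)
27 GB → drive 6 (remaining 5 GB)
29 GB → drive 7 (remaining 3 GB)
28 GB → drive 8 (remaining 4 GB)
14 GB → drive 9 (remaining 18 GB)
27 GB → drive 10 (remaining 5 GB)
4 GB → drive 8 (remaining 0 GB)
19 GB → drive 11 (remaining 13 GB)
18 GB → drive 9 (remaining 0 GB)
27 GB → drive 12 (remaining 5 GB)
6 GB → drive 2 (remaining 3 GB)
11 GB → drive 1 (remaining 2 GB)
Final drives: [19,11] [21,2,6] [14,16] [31] [29] [27] [29] [28,4] [14,18] [27] [19] [27].

12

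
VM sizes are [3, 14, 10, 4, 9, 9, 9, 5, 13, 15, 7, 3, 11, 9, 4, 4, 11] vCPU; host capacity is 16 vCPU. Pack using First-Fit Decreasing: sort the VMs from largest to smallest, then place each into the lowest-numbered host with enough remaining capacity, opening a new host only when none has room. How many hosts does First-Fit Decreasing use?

Sorted descending: 15, 14, 13, 11, 11, 10, 9, 9, 9, 9, 7, 5, 4, 4, 4, 3, 3.
15 vCPU → host 1 (remaining 1 vCPU)
14 vCPU → host 2 (remaining 2 vCPU)
13 vCPU → host 3 (remaining 3 vCPU)
11 vCPU → host 4 (remaining 5 vCPU)
11 vCPU → host 5 (remaining 5 vCPU)
10 vCPU → host 6 (remaining 6 vCPU)
9 vCPU → host 7 (remaining 7 vCPU)
9 vCPU → host 8 (remaining 7 vCPU)
9 vCPU → host 9 (remaining 7 vCPU)
9 vCPU → host 10 (remaining 7 vCPU)
7 vCPU → host 7 (remaining 0 vCPU)
5 vCPU → host 4 (remaining 0 vCPU)
4 vCPU → host 5 (remaining 1 vCPU)
4 vCPU → host 6 (remaining 2 vCPU)
4 vCPU → host 8 (remaining 3 vCPU)
3 vCPU → host 3 (remaining 0 vCPU)
3 vCPU → host 8 (remaining 0 vCPU)

10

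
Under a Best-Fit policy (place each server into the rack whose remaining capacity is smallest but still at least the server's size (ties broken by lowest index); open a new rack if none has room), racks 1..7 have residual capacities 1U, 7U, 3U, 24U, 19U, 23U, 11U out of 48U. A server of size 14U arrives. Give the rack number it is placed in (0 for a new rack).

Racks with room: rack 4 (24U), rack 5 (19U), rack 6 (23U).
Tightest fit is rack 5 with 19U free.

5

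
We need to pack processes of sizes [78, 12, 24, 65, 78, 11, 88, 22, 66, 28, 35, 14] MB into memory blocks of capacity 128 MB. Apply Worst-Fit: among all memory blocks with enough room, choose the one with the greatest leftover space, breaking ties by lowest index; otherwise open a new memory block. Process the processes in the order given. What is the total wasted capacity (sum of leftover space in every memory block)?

119

Put 78 MB in memory block 1; 50 MB remain.
Put 12 MB in memory block 1; 38 MB remain.
Put 24 MB in memory block 1; 14 MB remain.
Put 65 MB in memory block 2; 63 MB remain.
Put 78 MB in memory block 3; 50 MB remain.
Put 11 MB in memory block 2; 52 MB remain.
Put 88 MB in memory block 4; 40 MB remain.
Put 22 MB in memory block 2; 30 MB remain.
Put 66 MB in memory block 5; 62 MB remain.
Put 28 MB in memory block 5; 34 MB remain.
Put 35 MB in memory block 3; 15 MB remain.
Put 14 MB in memory block 4; 26 MB remain.
5 memory blocks × 128 MB = 640 MB; used 521 MB; unused 119 MB.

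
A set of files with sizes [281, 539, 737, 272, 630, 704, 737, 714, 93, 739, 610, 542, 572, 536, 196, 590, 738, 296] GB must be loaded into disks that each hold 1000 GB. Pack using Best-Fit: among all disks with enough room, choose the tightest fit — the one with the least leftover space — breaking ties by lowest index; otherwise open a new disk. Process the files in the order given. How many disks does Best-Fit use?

disk 1: place 281 GB, 719 GB left
disk 1: place 539 GB, 180 GB left
disk 2: place 737 GB, 263 GB left
disk 3: place 272 GB, 728 GB left
disk 3: place 630 GB, 98 GB left
disk 4: place 704 GB, 296 GB left
disk 5: place 737 GB, 263 GB left
disk 6: place 714 GB, 286 GB left
disk 3: place 93 GB, 5 GB left
disk 7: place 739 GB, 261 GB left
disk 8: place 610 GB, 390 GB left
disk 9: place 542 GB, 458 GB left
disk 10: place 572 GB, 428 GB left
disk 11: place 536 GB, 464 GB left
disk 7: place 196 GB, 65 GB left
disk 12: place 590 GB, 410 GB left
disk 13: place 738 GB, 262 GB left
disk 4: place 296 GB, 0 GB left

13 disks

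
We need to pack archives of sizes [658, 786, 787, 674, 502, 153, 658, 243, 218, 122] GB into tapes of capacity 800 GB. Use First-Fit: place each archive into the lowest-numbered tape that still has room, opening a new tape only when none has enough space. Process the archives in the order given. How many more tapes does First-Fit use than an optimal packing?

First-Fit: [658,122] [786] [787] [674] [502,153] [658] [243,218] → 7 tapes.
Total size 4801 GB; any packing needs at least ⌈4801/800⌉ = 7 tapes.
So 7 is already optimal.

0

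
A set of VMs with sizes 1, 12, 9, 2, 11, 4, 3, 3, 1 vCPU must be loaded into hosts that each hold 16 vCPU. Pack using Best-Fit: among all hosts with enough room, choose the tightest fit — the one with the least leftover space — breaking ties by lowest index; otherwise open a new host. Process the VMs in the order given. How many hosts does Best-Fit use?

3 hosts

Put 1 vCPU in host 1; 15 vCPU remain.
Put 12 vCPU in host 1; 3 vCPU remain.
Put 9 vCPU in host 2; 7 vCPU remain.
Put 2 vCPU in host 1; 1 vCPU remain.
Put 11 vCPU in host 3; 5 vCPU remain.
Put 4 vCPU in host 3; 1 vCPU remain.
Put 3 vCPU in host 2; 4 vCPU remain.
Put 3 vCPU in host 2; 1 vCPU remain.
Put 1 vCPU in host 1; 0 vCPU remain.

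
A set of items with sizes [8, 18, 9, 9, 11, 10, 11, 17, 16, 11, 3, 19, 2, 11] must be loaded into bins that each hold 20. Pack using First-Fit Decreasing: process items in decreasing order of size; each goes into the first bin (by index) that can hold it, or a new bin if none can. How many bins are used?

9

Sorted descending: 19, 18, 17, 16, 11, 11, 11, 11, 10, 9, 9, 8, 3, 2.
Put 19 in bin 1; 1 remain.
Put 18 in bin 2; 2 remain.
Put 17 in bin 3; 3 remain.
Put 16 in bin 4; 4 remain.
Put 11 in bin 5; 9 remain.
Put 11 in bin 6; 9 remain.
Put 11 in bin 7; 9 remain.
Put 11 in bin 8; 9 remain.
Put 10 in bin 9; 10 remain.
Put 9 in bin 5; 0 remain.
Put 9 in bin 6; 0 remain.
Put 8 in bin 7; 1 remain.
Put 3 in bin 3; 0 remain.
Put 2 in bin 2; 0 remain.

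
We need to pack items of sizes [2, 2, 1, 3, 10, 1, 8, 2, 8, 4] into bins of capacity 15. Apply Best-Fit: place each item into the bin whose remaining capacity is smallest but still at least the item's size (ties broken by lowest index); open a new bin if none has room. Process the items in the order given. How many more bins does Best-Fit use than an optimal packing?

1

Best-Fit: [2,2,1,3,4] [10,1,2] [8] [8] → 4 bins.
Total size 41; any packing needs at least ⌈41/15⌉ = 3 bins.
An optimal packing achieves that bound: [10,4,1] [8,3,2,2] [8,2,1] → 3 bins.
Excess: 4 − 3 = 1.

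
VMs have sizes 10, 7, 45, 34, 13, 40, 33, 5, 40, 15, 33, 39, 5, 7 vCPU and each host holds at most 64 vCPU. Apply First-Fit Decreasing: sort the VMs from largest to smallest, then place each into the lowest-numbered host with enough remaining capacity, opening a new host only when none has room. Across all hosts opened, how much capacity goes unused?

122

Sorted descending: 45, 40, 40, 39, 34, 33, 33, 15, 13, 10, 7, 7, 5, 5.
host 1: place 45 vCPU, 19 vCPU left
host 2: place 40 vCPU, 24 vCPU left
host 3: place 40 vCPU, 24 vCPU left
host 4: place 39 vCPU, 25 vCPU left
host 5: place 34 vCPU, 30 vCPU left
host 6: place 33 vCPU, 31 vCPU left
host 7: place 33 vCPU, 31 vCPU left
host 1: place 15 vCPU, 4 vCPU left
host 2: place 13 vCPU, 11 vCPU left
host 2: place 10 vCPU, 1 vCPU left
host 3: place 7 vCPU, 17 vCPU left
host 3: place 7 vCPU, 10 vCPU left
host 3: place 5 vCPU, 5 vCPU left
host 3: place 5 vCPU, 0 vCPU left
7 hosts × 64 vCPU = 448 vCPU; used 326 vCPU; unused 122 vCPU.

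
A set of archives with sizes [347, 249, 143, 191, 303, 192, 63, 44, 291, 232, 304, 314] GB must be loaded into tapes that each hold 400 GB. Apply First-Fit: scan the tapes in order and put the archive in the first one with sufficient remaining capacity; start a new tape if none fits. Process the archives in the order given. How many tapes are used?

8

tape 1: place 347 GB, 53 GB left
tape 2: place 249 GB, 151 GB left
tape 2: place 143 GB, 8 GB left
tape 3: place 191 GB, 209 GB left
tape 4: place 303 GB, 97 GB left
tape 3: place 192 GB, 17 GB left
tape 4: place 63 GB, 34 GB left
tape 1: place 44 GB, 9 GB left
tape 5: place 291 GB, 109 GB left
tape 6: place 232 GB, 168 GB left
tape 7: place 304 GB, 96 GB left
tape 8: place 314 GB, 86 GB left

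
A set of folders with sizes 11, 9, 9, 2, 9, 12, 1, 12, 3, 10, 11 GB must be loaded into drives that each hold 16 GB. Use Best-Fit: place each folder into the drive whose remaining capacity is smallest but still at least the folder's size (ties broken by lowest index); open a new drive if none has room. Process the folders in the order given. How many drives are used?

8

Put 11 GB in drive 1; 5 GB remain.
Put 9 GB in drive 2; 7 GB remain.
Put 9 GB in drive 3; 7 GB remain.
Put 2 GB in drive 1; 3 GB remain.
Put 9 GB in drive 4; 7 GB remain.
Put 12 GB in drive 5; 4 GB remain.
Put 1 GB in drive 1; 2 GB remain.
Put 12 GB in drive 6; 4 GB remain.
Put 3 GB in drive 5; 1 GB remain.
Put 10 GB in drive 7; 6 GB remain.
Put 11 GB in drive 8; 5 GB remain.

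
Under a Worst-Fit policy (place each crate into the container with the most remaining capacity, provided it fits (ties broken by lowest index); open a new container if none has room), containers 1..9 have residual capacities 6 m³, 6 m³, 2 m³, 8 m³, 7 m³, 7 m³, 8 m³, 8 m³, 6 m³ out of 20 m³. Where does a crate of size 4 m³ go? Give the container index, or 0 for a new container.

Containers with room: container 1 (6 m³), container 2 (6 m³), container 4 (8 m³), container 5 (7 m³), container 6 (7 m³), container 7 (8 m³), container 8 (8 m³), container 9 (6 m³).
Most room is container 4 with 8 m³ free.

4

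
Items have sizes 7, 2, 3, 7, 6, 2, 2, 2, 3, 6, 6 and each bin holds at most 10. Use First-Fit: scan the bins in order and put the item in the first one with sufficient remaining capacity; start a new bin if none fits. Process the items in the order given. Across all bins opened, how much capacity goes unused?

14

Put 7 in bin 1; 3 remain.
Put 2 in bin 1; 1 remain.
Put 3 in bin 2; 7 remain.
Put 7 in bin 2; 0 remain.
Put 6 in bin 3; 4 remain.
Put 2 in bin 3; 2 remain.
Put 2 in bin 3; 0 remain.
Put 2 in bin 4; 8 remain.
Put 3 in bin 4; 5 remain.
Put 6 in bin 5; 4 remain.
Put 6 in bin 6; 4 remain.
6 bins × 10 = 60; used 46; unused 14.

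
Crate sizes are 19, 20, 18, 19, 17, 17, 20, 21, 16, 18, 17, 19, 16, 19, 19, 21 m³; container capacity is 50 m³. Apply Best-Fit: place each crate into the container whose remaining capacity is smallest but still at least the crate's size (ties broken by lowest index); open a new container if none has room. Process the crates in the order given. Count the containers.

19 m³ → container 1 (remaining 31 m³)
20 m³ → container 1 (remaining 11 m³)
18 m³ → container 2 (remaining 32 m³)
19 m³ → container 2 (remaining 13 m³)
17 m³ → container 3 (remaining 33 m³)
17 m³ → container 3 (remaining 16 m³)
20 m³ → container 4 (remaining 30 m³)
21 m³ → container 4 (remaining 9 m³)
16 m³ → container 3 (remaining 0 m³)
18 m³ → container 5 (remaining 32 m³)
17 m³ → container 5 (remaining 15 m³)
19 m³ → container 6 (remaining 31 m³)
16 m³ → container 6 (remaining 15 m³)
19 m³ → container 7 (remaining 31 m³)
19 m³ → container 7 (remaining 12 m³)
21 m³ → container 8 (remaining 29 m³)

8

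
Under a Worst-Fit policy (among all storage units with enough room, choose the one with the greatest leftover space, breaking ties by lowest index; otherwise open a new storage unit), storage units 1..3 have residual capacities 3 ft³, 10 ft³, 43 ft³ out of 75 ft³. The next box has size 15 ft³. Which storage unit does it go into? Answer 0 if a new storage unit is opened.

3

Storage units with room: storage unit 3 (43 ft³).
Most room is storage unit 3 with 43 ft³ free.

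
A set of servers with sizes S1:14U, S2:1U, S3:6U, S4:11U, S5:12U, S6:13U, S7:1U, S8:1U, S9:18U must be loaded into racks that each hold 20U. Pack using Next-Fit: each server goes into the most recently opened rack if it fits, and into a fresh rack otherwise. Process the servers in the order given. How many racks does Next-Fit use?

rack 1: place S1 (14U), 6U left
rack 1: place S2 (1U), 5U left
rack 2: place S3 (6U), 14U left
rack 2: place S4 (11U), 3U left
rack 3: place S5 (12U), 8U left
rack 4: place S6 (13U), 7U left
rack 4: place S7 (1U), 6U left
rack 4: place S8 (1U), 5U left
rack 5: place S9 (18U), 2U left

5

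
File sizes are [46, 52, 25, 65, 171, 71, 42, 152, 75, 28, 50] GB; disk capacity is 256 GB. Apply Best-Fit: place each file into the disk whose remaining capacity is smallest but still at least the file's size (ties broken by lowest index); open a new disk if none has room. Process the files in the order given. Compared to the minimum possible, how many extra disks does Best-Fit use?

Best-Fit: [46,52,25,65,42] [171,71] [152,75,28] [50] → 4 disks.
Total size 777 GB; any packing needs at least ⌈777/256⌉ = 4 disks.
So 4 is already optimal.

0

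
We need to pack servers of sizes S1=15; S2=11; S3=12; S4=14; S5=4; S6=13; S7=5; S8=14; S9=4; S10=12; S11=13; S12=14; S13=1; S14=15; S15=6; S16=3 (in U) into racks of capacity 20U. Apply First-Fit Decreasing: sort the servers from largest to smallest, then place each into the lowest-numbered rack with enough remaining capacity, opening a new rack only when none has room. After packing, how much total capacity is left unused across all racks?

Sorted descending: 15, 15, 14, 14, 14, 13, 13, 12, 12, 11, 6, 5, 4, 4, 3, 1.
15U → rack 1 (remaining 5U)
15U → rack 2 (remaining 5U)
14U → rack 3 (remaining 6U)
14U → rack 4 (remaining 6U)
14U → rack 5 (remaining 6U)
13U → rack 6 (remaining 7U)
13U → rack 7 (remaining 7U)
12U → rack 8 (remaining 8U)
12U → rack 9 (remaining 8U)
11U → rack 10 (remaining 9U)
6U → rack 3 (remaining 0U)
5U → rack 1 (remaining 0U)
4U → rack 2 (remaining 1U)
4U → rack 4 (remaining 2U)
3U → rack 5 (remaining 3U)
1U → rack 2 (remaining 0U)
10 racks × 20U = 200U; used 156U; unused 44U.

44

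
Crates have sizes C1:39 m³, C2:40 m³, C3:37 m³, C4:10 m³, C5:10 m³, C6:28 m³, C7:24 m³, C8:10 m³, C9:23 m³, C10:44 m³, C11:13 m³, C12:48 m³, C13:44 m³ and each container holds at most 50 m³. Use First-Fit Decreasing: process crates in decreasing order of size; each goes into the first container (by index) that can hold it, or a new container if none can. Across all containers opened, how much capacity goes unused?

30

Sorted descending: 48, 44, 44, 40, 39, 37, 28, 24, 23, 13, 10, 10, 10.
container 1: place 48 m³, 2 m³ left
container 2: place 44 m³, 6 m³ left
container 3: place 44 m³, 6 m³ left
container 4: place 40 m³, 10 m³ left
container 5: place 39 m³, 11 m³ left
container 6: place 37 m³, 13 m³ left
container 7: place 28 m³, 22 m³ left
container 8: place 24 m³, 26 m³ left
container 8: place 23 m³, 3 m³ left
container 6: place 13 m³, 0 m³ left
container 4: place 10 m³, 0 m³ left
container 5: place 10 m³, 1 m³ left
container 7: place 10 m³, 12 m³ left
8 containers × 50 m³ = 400 m³; used 370 m³; unused 30 m³.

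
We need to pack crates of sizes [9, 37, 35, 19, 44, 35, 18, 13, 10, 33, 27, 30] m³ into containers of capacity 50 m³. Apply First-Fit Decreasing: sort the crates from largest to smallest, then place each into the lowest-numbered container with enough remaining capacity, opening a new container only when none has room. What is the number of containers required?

7

Sorted descending: 44, 37, 35, 35, 33, 30, 27, 19, 18, 13, 10, 9.
container 1: place 44 m³, 6 m³ left
container 2: place 37 m³, 13 m³ left
container 3: place 35 m³, 15 m³ left
container 4: place 35 m³, 15 m³ left
container 5: place 33 m³, 17 m³ left
container 6: place 30 m³, 20 m³ left
container 7: place 27 m³, 23 m³ left
container 6: place 19 m³, 1 m³ left
container 7: place 18 m³, 5 m³ left
container 2: place 13 m³, 0 m³ left
container 3: place 10 m³, 5 m³ left
container 4: place 9 m³, 6 m³ left
Final containers: [44] [37,13] [35,10] [35,9] [33] [30,19] [27,18].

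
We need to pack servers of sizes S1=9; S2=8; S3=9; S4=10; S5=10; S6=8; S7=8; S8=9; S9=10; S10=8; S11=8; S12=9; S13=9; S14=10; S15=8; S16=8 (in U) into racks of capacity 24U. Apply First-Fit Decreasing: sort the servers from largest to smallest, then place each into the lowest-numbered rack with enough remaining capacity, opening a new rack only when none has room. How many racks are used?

Sorted descending: 10, 10, 10, 10, 9, 9, 9, 9, 9, 8, 8, 8, 8, 8, 8, 8.
10U → rack 1 (remaining 14U)
10U → rack 1 (remaining 4U)
10U → rack 2 (remaining 14U)
10U → rack 2 (remaining 4U)
9U → rack 3 (remaining 15U)
9U → rack 3 (remaining 6U)
9U → rack 4 (remaining 15U)
9U → rack 4 (remaining 6U)
9U → rack 5 (remaining 15U)
8U → rack 5 (remaining 7U)
8U → rack 6 (remaining 16U)
8U → rack 6 (remaining 8U)
8U → rack 6 (remaining 0U)
8U → rack 7 (remaining 16U)
8U → rack 7 (remaining 8U)
8U → rack 7 (remaining 0U)

7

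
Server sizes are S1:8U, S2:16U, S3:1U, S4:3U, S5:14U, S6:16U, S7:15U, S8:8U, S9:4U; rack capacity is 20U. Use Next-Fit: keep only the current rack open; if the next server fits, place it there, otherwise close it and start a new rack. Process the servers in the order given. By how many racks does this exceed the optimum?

1

Next-Fit: [8] [16,1,3] [14] [16] [15] [8,4] → 6 racks.
Total size 85U; any packing needs at least ⌈85/20⌉ = 5 racks.
An optimal packing achieves that bound: [16,4] [16,3,1] [15] [14] [8,8] → 5 racks.
Excess: 6 − 5 = 1.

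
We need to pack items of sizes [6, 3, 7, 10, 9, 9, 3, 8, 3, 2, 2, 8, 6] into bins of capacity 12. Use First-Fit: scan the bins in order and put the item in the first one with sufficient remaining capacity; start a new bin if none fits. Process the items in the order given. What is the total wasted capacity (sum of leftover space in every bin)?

20

Put 6 in bin 1; 6 remain.
Put 3 in bin 1; 3 remain.
Put 7 in bin 2; 5 remain.
Put 10 in bin 3; 2 remain.
Put 9 in bin 4; 3 remain.
Put 9 in bin 5; 3 remain.
Put 3 in bin 1; 0 remain.
Put 8 in bin 6; 4 remain.
Put 3 in bin 2; 2 remain.
Put 2 in bin 2; 0 remain.
Put 2 in bin 3; 0 remain.
Put 8 in bin 7; 4 remain.
Put 6 in bin 8; 6 remain.
8 bins × 12 = 96; used 76; unused 20.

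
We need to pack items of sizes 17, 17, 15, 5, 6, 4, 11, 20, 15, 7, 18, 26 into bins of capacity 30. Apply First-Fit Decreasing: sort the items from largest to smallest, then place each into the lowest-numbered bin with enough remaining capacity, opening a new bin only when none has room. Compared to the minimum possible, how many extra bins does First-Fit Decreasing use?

0

First-Fit Decreasing: [26,4] [20,7] [18,11] [17,6,5] [17] [15,15] → 6 bins.
Total size 161; any packing needs at least ⌈161/30⌉ = 6 bins.
So 6 is already optimal.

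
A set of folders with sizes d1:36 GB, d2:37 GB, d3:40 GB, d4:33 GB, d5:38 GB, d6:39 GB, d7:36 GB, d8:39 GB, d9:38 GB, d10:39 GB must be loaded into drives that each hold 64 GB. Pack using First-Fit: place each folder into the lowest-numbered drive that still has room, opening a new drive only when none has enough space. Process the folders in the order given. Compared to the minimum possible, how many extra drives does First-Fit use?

First-Fit: [36] [37] [40] [33] [38] [39] [36] [39] [38] [39] → 10 drives.
10 folders exceed 32 GB (half the capacity), and no two of those can share a drive, so at least 10 drives are needed.
So 10 is already optimal.

0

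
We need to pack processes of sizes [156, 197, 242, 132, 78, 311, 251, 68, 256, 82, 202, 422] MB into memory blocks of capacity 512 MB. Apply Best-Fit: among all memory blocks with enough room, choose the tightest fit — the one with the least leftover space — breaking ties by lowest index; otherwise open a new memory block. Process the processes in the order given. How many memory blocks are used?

6 memory blocks

Put 156 MB in memory block 1; 356 MB remain.
Put 197 MB in memory block 1; 159 MB remain.
Put 242 MB in memory block 2; 270 MB remain.
Put 132 MB in memory block 1; 27 MB remain.
Put 78 MB in memory block 2; 192 MB remain.
Put 311 MB in memory block 3; 201 MB remain.
Put 251 MB in memory block 4; 261 MB remain.
Put 68 MB in memory block 2; 124 MB remain.
Put 256 MB in memory block 4; 5 MB remain.
Put 82 MB in memory block 2; 42 MB remain.
Put 202 MB in memory block 5; 310 MB remain.
Put 422 MB in memory block 6; 90 MB remain.
Final memory blocks: [156,197,132] [242,78,68,82] [311] [251,256] [202] [422].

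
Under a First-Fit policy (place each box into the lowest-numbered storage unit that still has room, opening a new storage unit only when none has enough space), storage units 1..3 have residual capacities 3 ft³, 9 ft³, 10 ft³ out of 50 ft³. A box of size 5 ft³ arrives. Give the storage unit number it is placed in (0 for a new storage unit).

Storage units with room: storage unit 2 (9 ft³), storage unit 3 (10 ft³).
The first with room is storage unit 2.

2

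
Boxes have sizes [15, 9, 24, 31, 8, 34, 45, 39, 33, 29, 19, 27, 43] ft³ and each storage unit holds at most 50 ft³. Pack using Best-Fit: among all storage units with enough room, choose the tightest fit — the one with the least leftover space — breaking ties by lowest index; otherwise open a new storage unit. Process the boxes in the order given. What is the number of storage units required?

9 storage units

15 ft³ → storage unit 1 (remaining 35 ft³)
9 ft³ → storage unit 1 (remaining 26 ft³)
24 ft³ → storage unit 1 (remaining 2 ft³)
31 ft³ → storage unit 2 (remaining 19 ft³)
8 ft³ → storage unit 2 (remaining 11 ft³)
34 ft³ → storage unit 3 (remaining 16 ft³)
45 ft³ → storage unit 4 (remaining 5 ft³)
39 ft³ → storage unit 5 (remaining 11 ft³)
33 ft³ → storage unit 6 (remaining 17 ft³)
29 ft³ → storage unit 7 (remaining 21 ft³)
19 ft³ → storage unit 7 (remaining 2 ft³)
27 ft³ → storage unit 8 (remaining 23 ft³)
43 ft³ → storage unit 9 (remaining 7 ft³)
Final storage units: [15,9,24] [31,8] [34] [45] [39] [33] [29,19] [27] [43].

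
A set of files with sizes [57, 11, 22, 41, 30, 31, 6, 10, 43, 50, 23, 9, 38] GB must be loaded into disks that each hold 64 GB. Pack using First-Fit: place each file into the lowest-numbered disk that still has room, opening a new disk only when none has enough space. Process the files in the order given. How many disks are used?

7 disks

57 GB → disk 1 (remaining 7 GB)
11 GB → disk 2 (remaining 53 GB)
22 GB → disk 2 (remaining 31 GB)
41 GB → disk 3 (remaining 23 GB)
30 GB → disk 2 (remaining 1 GB)
31 GB → disk 4 (remaining 33 GB)
6 GB → disk 1 (remaining 1 GB)
10 GB → disk 3 (remaining 13 GB)
43 GB → disk 5 (remaining 21 GB)
50 GB → disk 6 (remaining 14 GB)
23 GB → disk 4 (remaining 10 GB)
9 GB → disk 3 (remaining 4 GB)
38 GB → disk 7 (remaining 26 GB)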